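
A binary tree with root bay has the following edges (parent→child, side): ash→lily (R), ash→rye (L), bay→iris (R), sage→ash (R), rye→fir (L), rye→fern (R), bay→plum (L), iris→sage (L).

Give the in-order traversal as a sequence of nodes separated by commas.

In-order visits the left subtree, then the node, then the right subtree.
At bay: go left to plum.
  plum is a leaf — visit plum.
Visit bay.
At bay: go right to iris.
  At iris: go left to sage.
    At sage: no left child.
    Visit sage.
    At sage: go right to ash.
      At ash: go left to rye.
        At rye: go left to fir.
          fir is a leaf — visit fir.
        Visit rye.
        At rye: go right to fern.
          fern is a leaf — visit fern.
      Visit ash.
      At ash: go right to lily.
        lily is a leaf — visit lily.
  Visit iris.
  At iris: no right child.

plum, bay, sage, fir, rye, fern, ash, lily, iris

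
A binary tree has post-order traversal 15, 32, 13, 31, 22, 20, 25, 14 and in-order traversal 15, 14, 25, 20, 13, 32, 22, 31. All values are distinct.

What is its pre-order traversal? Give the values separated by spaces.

The last element of post-order is the root; it splits in-order into left and right subtrees.
Root 14: left subtree has 1 node {15}, right has 6 {25, 20, 13, 32, 22, 31}.
  Root 25: left subtree has 0 nodes { }, right has 5 {20, 13, 32, 22, 31}.
    Root 20: left subtree has 0 nodes { }, right has 4 {13, 32, 22, 31}.
      Root 22: left subtree has 2 nodes {13, 32}, right has 1 {31}.
        Root 13: left subtree has 0 nodes { }, right has 1 {32}.

14 15 25 20 22 13 32 31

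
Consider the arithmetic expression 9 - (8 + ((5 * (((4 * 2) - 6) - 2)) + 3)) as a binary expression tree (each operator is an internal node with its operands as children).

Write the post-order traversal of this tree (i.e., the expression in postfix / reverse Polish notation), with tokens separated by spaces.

9 8 5 4 2 * 6 - 2 - * 3 + + -

Post-order on an expression tree gives postfix notation: for each operator, emit left operand, right operand, then the operator.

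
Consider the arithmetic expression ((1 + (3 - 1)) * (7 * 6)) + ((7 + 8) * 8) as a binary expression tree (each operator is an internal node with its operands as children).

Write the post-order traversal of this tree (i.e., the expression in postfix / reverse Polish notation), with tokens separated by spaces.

1 3 1 - + 7 6 * * 7 8 + 8 * +

Post-order on an expression tree gives postfix notation: for each operator, emit left operand, right operand, then the operator.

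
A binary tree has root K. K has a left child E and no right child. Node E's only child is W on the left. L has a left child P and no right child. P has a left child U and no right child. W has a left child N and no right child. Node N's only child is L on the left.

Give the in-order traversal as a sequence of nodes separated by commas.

U, P, L, N, W, E, K

In-order visits the left subtree, then the node, then the right subtree.
At K: go left to E.
  At E: go left to W.
    At W: go left to N.
      At N: go left to L.
        At L: go left to P.
          At P: go left to U.
            U is a leaf — visit U.
          Visit P.
          At P: no right child.
        Visit L.
        At L: no right child.
      Visit N.
      At N: no right child.
    Visit W.
    At W: no right child.
  Visit E.
  At E: no right child.
Visit K.
At K: no right child.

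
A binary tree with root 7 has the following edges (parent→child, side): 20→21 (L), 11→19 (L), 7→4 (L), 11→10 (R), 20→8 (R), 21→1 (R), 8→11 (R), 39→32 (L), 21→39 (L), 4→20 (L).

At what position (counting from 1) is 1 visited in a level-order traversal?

7

Level-order visits nodes level by level from the root, left to right within each level.
Level 0: 7
Level 1: 4
Level 2: 20
Level 3: 21, 8
Level 4: 39, 1, 11
Level 5: 32, 19, 10
Full level-order sequence: 7, 4, 20, 21, 8, 39, 1, 11, 32, 19, 10.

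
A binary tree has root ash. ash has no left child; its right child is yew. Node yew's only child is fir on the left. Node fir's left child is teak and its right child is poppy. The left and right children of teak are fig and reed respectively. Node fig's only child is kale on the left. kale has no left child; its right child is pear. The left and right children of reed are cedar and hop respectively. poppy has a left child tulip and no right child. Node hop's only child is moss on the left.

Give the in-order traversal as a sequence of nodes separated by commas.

In-order visits the left subtree, then the node, then the right subtree.
At ash: no left child.
Visit ash.
At ash: go right to yew.
  At yew: go left to fir.
    At fir: go left to teak.
      At teak: go left to fig.
        At fig: go left to kale.
          At kale: no left child.
          Visit kale.
          At kale: go right to pear.
            pear is a leaf — visit pear.
        Visit fig.
        At fig: no right child.
      Visit teak.
      At teak: go right to reed.
        At reed: go left to cedar.
          cedar is a leaf — visit cedar.
        Visit reed.
        At reed: go right to hop.
          At hop: go left to moss.
            moss is a leaf — visit moss.
          Visit hop.
          At hop: no right child.
    Visit fir.
    At fir: go right to poppy.
      At poppy: go left to tulip.
        tulip is a leaf — visit tulip.
      Visit poppy.
      At poppy: no right child.
  Visit yew.
  At yew: no right child.

ash, kale, pear, fig, teak, cedar, reed, moss, hop, fir, tulip, poppy, yew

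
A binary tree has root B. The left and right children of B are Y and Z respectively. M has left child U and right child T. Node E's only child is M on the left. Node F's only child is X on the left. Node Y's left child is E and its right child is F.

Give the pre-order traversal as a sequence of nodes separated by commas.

B, Y, E, M, U, T, F, X, Z

Pre-order visits the node, then its left subtree, then its right subtree.
Visit B.
At B: go left to Y.
  Visit Y.
  At Y: go left to E.
    Visit E.
    At E: go left to M.
      Visit M.
      At M: go left to U.
        U is a leaf — visit U.
      At M: go right to T.
        T is a leaf — visit T.
    At E: no right child.
  At Y: go right to F.
    Visit F.
    At F: go left to X.
      X is a leaf — visit X.
    At F: no right child.
At B: go right to Z.
  Z is a leaf — visit Z.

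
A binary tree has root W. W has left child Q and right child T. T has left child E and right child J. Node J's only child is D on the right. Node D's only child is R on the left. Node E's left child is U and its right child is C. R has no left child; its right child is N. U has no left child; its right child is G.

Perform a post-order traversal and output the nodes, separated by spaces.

Q G U C E N R D J T W

Post-order visits the left subtree, then the right subtree, then the node.
At W: go left to Q.
  Q is a leaf — visit Q.
At W: go right to T.
  At T: go left to E.
    At E: go left to U.
      At U: no left child.
      At U: go right to G.
        G is a leaf — visit G.
      Visit U.
    At E: go right to C.
      C is a leaf — visit C.
    Visit E.
  At T: go right to J.
    At J: no left child.
    At J: go right to D.
      At D: go left to R.
        At R: no left child.
        At R: go right to N.
          N is a leaf — visit N.
        Visit R.
      At D: no right child.
      Visit D.
    Visit J.
  Visit T.
Visit W.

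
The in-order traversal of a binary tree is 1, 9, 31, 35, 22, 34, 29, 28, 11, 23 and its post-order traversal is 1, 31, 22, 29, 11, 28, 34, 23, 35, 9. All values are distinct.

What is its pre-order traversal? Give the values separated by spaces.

9 1 35 31 23 34 22 28 29 11

The last element of post-order is the root; it splits in-order into left and right subtrees.
Root 9: left subtree has 1 node {1}, right has 8 {31, 35, 22, 34, 29, 28, 11, 23}.
  Root 35: left subtree has 1 node {31}, right has 6 {22, 34, 29, 28, 11, 23}.
    Root 23: left subtree has 5 nodes {22, 34, 29, 28, 11}, right has 0 { }.
      Root 34: left subtree has 1 node {22}, right has 3 {29, 28, 11}.
        Root 28: left subtree has 1 node {29}, right has 1 {11}.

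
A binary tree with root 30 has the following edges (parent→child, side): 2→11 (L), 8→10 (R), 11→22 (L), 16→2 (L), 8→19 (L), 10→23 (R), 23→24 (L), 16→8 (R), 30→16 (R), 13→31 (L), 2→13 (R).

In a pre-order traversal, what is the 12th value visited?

Pre-order visits the node, then its left subtree, then its right subtree.
Visit 30.
At 30: no left child.
At 30: go right to 16.
  Visit 16.
  At 16: go left to 2.
    Visit 2.
    At 2: go left to 11.
      Visit 11.
      At 11: go left to 22.
        22 is a leaf — visit 22.
      At 11: no right child.
    At 2: go right to 13.
      Visit 13.
      At 13: go left to 31.
        31 is a leaf — visit 31.
      At 13: no right child.
  At 16: go right to 8.
    Visit 8.
    At 8: go left to 19.
      19 is a leaf — visit 19.
    At 8: go right to 10.
      Visit 10.
      At 10: no left child.
      At 10: go right to 23.
        Visit 23.
        At 23: go left to 24.
          24 is a leaf — visit 24.
        At 23: no right child.
Full pre-order sequence: 30, 16, 2, 11, 22, 13, 31, 8, 19, 10, 23, 24.

24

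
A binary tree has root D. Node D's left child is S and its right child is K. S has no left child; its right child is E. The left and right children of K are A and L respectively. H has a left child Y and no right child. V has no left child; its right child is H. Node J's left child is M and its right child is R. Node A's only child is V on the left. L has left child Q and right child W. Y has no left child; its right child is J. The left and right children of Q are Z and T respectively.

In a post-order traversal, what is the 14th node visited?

L

Post-order visits the left subtree, then the right subtree, then the node.
At D: go left to S.
  At S: no left child.
  At S: go right to E.
    E is a leaf — visit E.
  Visit S.
At D: go right to K.
  At K: go left to A.
    At A: go left to V.
      At V: no left child.
      At V: go right to H.
        At H: go left to Y.
          At Y: no left child.
          At Y: go right to J.
            At J: go left to M.
              M is a leaf — visit M.
            At J: go right to R.
              R is a leaf — visit R.
            Visit J.
          Visit Y.
        At H: no right child.
        Visit H.
      Visit V.
    At A: no right child.
    Visit A.
  At K: go right to L.
    At L: go left to Q.
      At Q: go left to Z.
        Z is a leaf — visit Z.
      At Q: go right to T.
        T is a leaf — visit T.
      Visit Q.
    At L: go right to W.
      W is a leaf — visit W.
    Visit L.
  Visit K.
Visit D.
Full post-order sequence: E, S, M, R, J, Y, H, V, A, Z, T, Q, W, L, K, D.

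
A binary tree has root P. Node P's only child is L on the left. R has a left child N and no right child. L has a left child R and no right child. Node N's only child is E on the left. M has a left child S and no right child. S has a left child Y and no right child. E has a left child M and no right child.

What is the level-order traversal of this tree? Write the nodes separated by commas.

Level-order visits nodes level by level from the root, left to right within each level.
Level 0: P
Level 1: L
Level 2: R
Level 3: N
Level 4: E
Level 5: M
Level 6: S
Level 7: Y

P, L, R, N, E, M, S, Y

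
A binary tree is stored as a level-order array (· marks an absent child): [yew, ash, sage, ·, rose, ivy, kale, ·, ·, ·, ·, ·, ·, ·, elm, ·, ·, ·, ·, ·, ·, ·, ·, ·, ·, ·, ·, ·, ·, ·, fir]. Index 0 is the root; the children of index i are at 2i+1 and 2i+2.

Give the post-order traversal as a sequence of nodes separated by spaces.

rose ash ivy fir elm kale sage yew

Post-order visits the left subtree, then the right subtree, then the node.
At yew: go left to ash.
  At ash: no left child.
  At ash: go right to rose.
    rose is a leaf — visit rose.
  Visit ash.
At yew: go right to sage.
  At sage: go left to ivy.
    ivy is a leaf — visit ivy.
  At sage: go right to kale.
    At kale: no left child.
    At kale: go right to elm.
      At elm: no left child.
      At elm: go right to fir.
        fir is a leaf — visit fir.
      Visit elm.
    Visit kale.
  Visit sage.
Visit yew.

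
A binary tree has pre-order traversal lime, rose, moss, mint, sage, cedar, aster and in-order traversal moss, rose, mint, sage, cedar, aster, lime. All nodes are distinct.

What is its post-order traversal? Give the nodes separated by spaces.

The first element of pre-order is the root; it splits in-order into left and right subtrees.
Root lime: left subtree has 6 nodes {moss, rose, mint, sage, cedar, aster}, right has 0 { }.
  Root rose: left subtree has 1 node {moss}, right has 4 {mint, sage, cedar, aster}.
    Root mint: left subtree has 0 nodes { }, right has 3 {sage, cedar, aster}.
      Root sage: left subtree has 0 nodes { }, right has 2 {cedar, aster}.
        Root cedar: left subtree has 0 nodes { }, right has 1 {aster}.

moss aster cedar sage mint rose lime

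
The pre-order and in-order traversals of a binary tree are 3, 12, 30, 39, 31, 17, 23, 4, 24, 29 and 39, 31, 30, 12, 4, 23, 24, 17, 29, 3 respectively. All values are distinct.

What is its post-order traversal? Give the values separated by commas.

31, 39, 30, 4, 24, 23, 29, 17, 12, 3

The first element of pre-order is the root; it splits in-order into left and right subtrees.
Root 3: left subtree has 9 nodes {39, 31, 30, 12, 4, 23, 24, 17, 29}, right has 0 { }.
  Root 12: left subtree has 3 nodes {39, 31, 30}, right has 5 {4, 23, 24, 17, 29}.
    Root 30: left subtree has 2 nodes {39, 31}, right has 0 { }.
      Root 39: left subtree has 0 nodes { }, right has 1 {31}.
    Root 17: left subtree has 3 nodes {4, 23, 24}, right has 1 {29}.
      Root 23: left subtree has 1 node {4}, right has 1 {24}.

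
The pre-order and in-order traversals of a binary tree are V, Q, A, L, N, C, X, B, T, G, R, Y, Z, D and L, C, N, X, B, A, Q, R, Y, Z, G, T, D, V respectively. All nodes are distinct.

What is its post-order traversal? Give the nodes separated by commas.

C, B, X, N, L, A, Z, Y, R, G, D, T, Q, V

The first element of pre-order is the root; it splits in-order into left and right subtrees.
Root V: left subtree has 13 nodes {L, C, N, X, B, A, Q, R, Y, Z, G, T, D}, right has 0 { }.
  Root Q: left subtree has 6 nodes {L, C, N, X, B, A}, right has 6 {R, Y, Z, G, T, D}.
    Root A: left subtree has 5 nodes {L, C, N, X, B}, right has 0 { }.
      Root L: left subtree has 0 nodes { }, right has 4 {C, N, X, B}.
        Root N: left subtree has 1 node {C}, right has 2 {X, B}.
          Root X: left subtree has 0 nodes { }, right has 1 {B}.
    Root T: left subtree has 4 nodes {R, Y, Z, G}, right has 1 {D}.
      Root G: left subtree has 3 nodes {R, Y, Z}, right has 0 { }.
        Root R: left subtree has 0 nodes { }, right has 2 {Y, Z}.
          Root Y: left subtree has 0 nodes { }, right has 1 {Z}.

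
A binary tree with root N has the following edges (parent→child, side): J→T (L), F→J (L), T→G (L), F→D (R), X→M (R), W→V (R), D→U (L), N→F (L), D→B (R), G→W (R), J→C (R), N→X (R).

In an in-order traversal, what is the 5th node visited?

J

In-order visits the left subtree, then the node, then the right subtree.
At N: go left to F.
  At F: go left to J.
    At J: go left to T.
      At T: go left to G.
        At G: no left child.
        Visit G.
        At G: go right to W.
          At W: no left child.
          Visit W.
          At W: go right to V.
            V is a leaf — visit V.
      Visit T.
      At T: no right child.
    Visit J.
    At J: go right to C.
      C is a leaf — visit C.
  Visit F.
  At F: go right to D.
    At D: go left to U.
      U is a leaf — visit U.
    Visit D.
    At D: go right to B.
      B is a leaf — visit B.
Visit N.
At N: go right to X.
  At X: no left child.
  Visit X.
  At X: go right to M.
    M is a leaf — visit M.
Full in-order sequence: G, W, V, T, J, C, F, U, D, B, N, X, M.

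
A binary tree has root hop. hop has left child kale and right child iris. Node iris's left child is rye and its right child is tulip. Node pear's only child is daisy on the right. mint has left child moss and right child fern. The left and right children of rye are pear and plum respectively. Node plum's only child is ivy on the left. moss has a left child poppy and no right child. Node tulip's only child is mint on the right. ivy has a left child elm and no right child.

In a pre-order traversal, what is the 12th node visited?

moss

Pre-order visits the node, then its left subtree, then its right subtree.
Visit hop.
At hop: go left to kale.
  kale is a leaf — visit kale.
At hop: go right to iris.
  Visit iris.
  At iris: go left to rye.
    Visit rye.
    At rye: go left to pear.
      Visit pear.
      At pear: no left child.
      At pear: go right to daisy.
        daisy is a leaf — visit daisy.
    At rye: go right to plum.
      Visit plum.
      At plum: go left to ivy.
        Visit ivy.
        At ivy: go left to elm.
          elm is a leaf — visit elm.
        At ivy: no right child.
      At plum: no right child.
  At iris: go right to tulip.
    Visit tulip.
    At tulip: no left child.
    At tulip: go right to mint.
      Visit mint.
      At mint: go left to moss.
        Visit moss.
        At moss: go left to poppy.
          poppy is a leaf — visit poppy.
        At moss: no right child.
      At mint: go right to fern.
        fern is a leaf — visit fern.
Full pre-order sequence: hop, kale, iris, rye, pear, daisy, plum, ivy, elm, tulip, mint, moss, poppy, fern.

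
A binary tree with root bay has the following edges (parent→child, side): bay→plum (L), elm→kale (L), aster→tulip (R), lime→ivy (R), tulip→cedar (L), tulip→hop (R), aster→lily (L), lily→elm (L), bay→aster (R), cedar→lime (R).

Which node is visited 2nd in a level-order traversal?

Level-order visits nodes level by level from the root, left to right within each level.
Level 0: bay
Level 1: plum, aster
Level 2: lily, tulip
Level 3: elm, cedar, hop
Level 4: kale, lime
Level 5: ivy
Full level-order sequence: bay, plum, aster, lily, tulip, elm, cedar, hop, kale, lime, ivy.

plum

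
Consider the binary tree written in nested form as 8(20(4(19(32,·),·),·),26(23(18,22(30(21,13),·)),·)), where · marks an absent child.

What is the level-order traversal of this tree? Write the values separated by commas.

8, 20, 26, 4, 23, 19, 18, 22, 32, 30, 21, 13

Level-order visits nodes level by level from the root, left to right within each level.
Level 0: 8
Level 1: 20, 26
Level 2: 4, 23
Level 3: 19, 18, 22
Level 4: 32, 30
Level 5: 21, 13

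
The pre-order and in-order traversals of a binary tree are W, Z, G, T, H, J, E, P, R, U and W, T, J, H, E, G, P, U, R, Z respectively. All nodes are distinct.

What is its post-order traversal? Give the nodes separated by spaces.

The first element of pre-order is the root; it splits in-order into left and right subtrees.
Root W: left subtree has 0 nodes { }, right has 9 {T, J, H, E, G, P, U, R, Z}.
  Root Z: left subtree has 8 nodes {T, J, H, E, G, P, U, R}, right has 0 { }.
    Root G: left subtree has 4 nodes {T, J, H, E}, right has 3 {P, U, R}.
      Root T: left subtree has 0 nodes { }, right has 3 {J, H, E}.
        Root H: left subtree has 1 node {J}, right has 1 {E}.
      Root P: left subtree has 0 nodes { }, right has 2 {U, R}.
        Root R: left subtree has 1 node {U}, right has 0 { }.

J E H T U R P G Z W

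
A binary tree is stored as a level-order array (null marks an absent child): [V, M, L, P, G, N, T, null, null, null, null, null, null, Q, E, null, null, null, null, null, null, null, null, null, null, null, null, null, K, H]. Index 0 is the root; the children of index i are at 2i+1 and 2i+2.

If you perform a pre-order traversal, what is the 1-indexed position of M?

2

Pre-order visits the node, then its left subtree, then its right subtree.
Visit V.
At V: go left to M.
  Visit M.
  At M: go left to P.
    P is a leaf — visit P.
  At M: go right to G.
    G is a leaf — visit G.
At V: go right to L.
  Visit L.
  At L: go left to N.
    N is a leaf — visit N.
  At L: go right to T.
    Visit T.
    At T: go left to Q.
      Visit Q.
      At Q: no left child.
      At Q: go right to K.
        K is a leaf — visit K.
    At T: go right to E.
      Visit E.
      At E: go left to H.
        H is a leaf — visit H.
      At E: no right child.
Full pre-order sequence: V, M, P, G, L, N, T, Q, K, E, H.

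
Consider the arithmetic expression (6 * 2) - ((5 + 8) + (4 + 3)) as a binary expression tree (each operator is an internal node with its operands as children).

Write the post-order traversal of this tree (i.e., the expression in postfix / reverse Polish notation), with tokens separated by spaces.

6 2 * 5 8 + 4 3 + + -

Post-order on an expression tree gives postfix notation: for each operator, emit left operand, right operand, then the operator.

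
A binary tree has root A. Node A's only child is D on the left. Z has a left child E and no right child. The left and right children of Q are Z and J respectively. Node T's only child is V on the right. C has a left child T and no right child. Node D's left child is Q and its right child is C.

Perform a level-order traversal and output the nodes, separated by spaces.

A D Q C Z J T E V

Level-order visits nodes level by level from the root, left to right within each level.
Level 0: A
Level 1: D
Level 2: Q, C
Level 3: Z, J, T
Level 4: E, V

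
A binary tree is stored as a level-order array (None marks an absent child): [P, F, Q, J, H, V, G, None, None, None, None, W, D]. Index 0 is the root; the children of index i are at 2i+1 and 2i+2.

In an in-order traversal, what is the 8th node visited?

In-order visits the left subtree, then the node, then the right subtree.
At P: go left to F.
  At F: go left to J.
    J is a leaf — visit J.
  Visit F.
  At F: go right to H.
    H is a leaf — visit H.
Visit P.
At P: go right to Q.
  At Q: go left to V.
    At V: go left to W.
      W is a leaf — visit W.
    Visit V.
    At V: go right to D.
      D is a leaf — visit D.
  Visit Q.
  At Q: go right to G.
    G is a leaf — visit G.
Full in-order sequence: J, F, H, P, W, V, D, Q, G.

Q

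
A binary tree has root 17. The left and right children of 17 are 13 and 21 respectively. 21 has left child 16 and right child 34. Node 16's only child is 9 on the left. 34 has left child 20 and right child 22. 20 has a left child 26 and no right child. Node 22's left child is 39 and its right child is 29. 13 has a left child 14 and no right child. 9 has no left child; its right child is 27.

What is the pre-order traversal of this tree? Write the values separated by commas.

17, 13, 14, 21, 16, 9, 27, 34, 20, 26, 22, 39, 29

Pre-order visits the node, then its left subtree, then its right subtree.
Visit 17.
At 17: go left to 13.
  Visit 13.
  At 13: go left to 14.
    14 is a leaf — visit 14.
  At 13: no right child.
At 17: go right to 21.
  Visit 21.
  At 21: go left to 16.
    Visit 16.
    At 16: go left to 9.
      Visit 9.
      At 9: no left child.
      At 9: go right to 27.
        27 is a leaf — visit 27.
    At 16: no right child.
  At 21: go right to 34.
    Visit 34.
    At 34: go left to 20.
      Visit 20.
      At 20: go left to 26.
        26 is a leaf — visit 26.
      At 20: no right child.
    At 34: go right to 22.
      Visit 22.
      At 22: go left to 39.
        39 is a leaf — visit 39.
      At 22: go right to 29.
        29 is a leaf — visit 29.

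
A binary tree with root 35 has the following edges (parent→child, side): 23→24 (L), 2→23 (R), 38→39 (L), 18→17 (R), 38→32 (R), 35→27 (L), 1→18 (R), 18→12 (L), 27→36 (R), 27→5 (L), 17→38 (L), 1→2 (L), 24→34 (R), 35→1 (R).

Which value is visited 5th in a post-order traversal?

24

Post-order visits the left subtree, then the right subtree, then the node.
At 35: go left to 27.
  At 27: go left to 5.
    5 is a leaf — visit 5.
  At 27: go right to 36.
    36 is a leaf — visit 36.
  Visit 27.
At 35: go right to 1.
  At 1: go left to 2.
    At 2: no left child.
    At 2: go right to 23.
      At 23: go left to 24.
        At 24: no left child.
        At 24: go right to 34.
          34 is a leaf — visit 34.
        Visit 24.
      At 23: no right child.
      Visit 23.
    Visit 2.
  At 1: go right to 18.
    At 18: go left to 12.
      12 is a leaf — visit 12.
    At 18: go right to 17.
      At 17: go left to 38.
        At 38: go left to 39.
          39 is a leaf — visit 39.
        At 38: go right to 32.
          32 is a leaf — visit 32.
        Visit 38.
      At 17: no right child.
      Visit 17.
    Visit 18.
  Visit 1.
Visit 35.
Full post-order sequence: 5, 36, 27, 34, 24, 23, 2, 12, 39, 32, 38, 17, 18, 1, 35.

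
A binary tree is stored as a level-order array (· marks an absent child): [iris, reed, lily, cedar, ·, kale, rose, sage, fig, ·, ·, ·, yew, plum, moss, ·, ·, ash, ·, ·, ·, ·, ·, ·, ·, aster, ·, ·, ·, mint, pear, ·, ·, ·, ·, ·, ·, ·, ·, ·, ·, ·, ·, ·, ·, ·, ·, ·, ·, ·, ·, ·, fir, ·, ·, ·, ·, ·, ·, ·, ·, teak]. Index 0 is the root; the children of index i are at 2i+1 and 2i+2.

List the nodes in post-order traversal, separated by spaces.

sage ash fig cedar reed fir aster yew kale plum mint teak pear moss rose lily iris

Post-order visits the left subtree, then the right subtree, then the node.
At iris: go left to reed.
  At reed: go left to cedar.
    At cedar: go left to sage.
      sage is a leaf — visit sage.
    At cedar: go right to fig.
      At fig: go left to ash.
        ash is a leaf — visit ash.
      At fig: no right child.
      Visit fig.
    Visit cedar.
  At reed: no right child.
  Visit reed.
At iris: go right to lily.
  At lily: go left to kale.
    At kale: no left child.
    At kale: go right to yew.
      At yew: go left to aster.
        At aster: no left child.
        At aster: go right to fir.
          fir is a leaf — visit fir.
        Visit aster.
      At yew: no right child.
      Visit yew.
    Visit kale.
  At lily: go right to rose.
    At rose: go left to plum.
      plum is a leaf — visit plum.
    At rose: go right to moss.
      At moss: go left to mint.
        mint is a leaf — visit mint.
      At moss: go right to pear.
        At pear: go left to teak.
          teak is a leaf — visit teak.
        At pear: no right child.
        Visit pear.
      Visit moss.
    Visit rose.
  Visit lily.
Visit iris.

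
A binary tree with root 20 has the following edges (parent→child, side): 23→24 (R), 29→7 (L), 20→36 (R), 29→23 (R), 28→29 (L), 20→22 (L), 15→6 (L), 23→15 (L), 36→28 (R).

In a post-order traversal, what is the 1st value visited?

Post-order visits the left subtree, then the right subtree, then the node.
At 20: go left to 22.
  22 is a leaf — visit 22.
At 20: go right to 36.
  At 36: no left child.
  At 36: go right to 28.
    At 28: go left to 29.
      At 29: go left to 7.
        7 is a leaf — visit 7.
      At 29: go right to 23.
        At 23: go left to 15.
          At 15: go left to 6.
            6 is a leaf — visit 6.
          At 15: no right child.
          Visit 15.
        At 23: go right to 24.
          24 is a leaf — visit 24.
        Visit 23.
      Visit 29.
    At 28: no right child.
    Visit 28.
  Visit 36.
Visit 20.
Full post-order sequence: 22, 7, 6, 15, 24, 23, 29, 28, 36, 20.

22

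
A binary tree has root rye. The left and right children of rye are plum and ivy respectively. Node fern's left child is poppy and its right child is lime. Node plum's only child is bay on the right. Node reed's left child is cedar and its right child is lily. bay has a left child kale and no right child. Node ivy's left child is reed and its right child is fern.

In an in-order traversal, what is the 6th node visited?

In-order visits the left subtree, then the node, then the right subtree.
At rye: go left to plum.
  At plum: no left child.
  Visit plum.
  At plum: go right to bay.
    At bay: go left to kale.
      kale is a leaf — visit kale.
    Visit bay.
    At bay: no right child.
Visit rye.
At rye: go right to ivy.
  At ivy: go left to reed.
    At reed: go left to cedar.
      cedar is a leaf — visit cedar.
    Visit reed.
    At reed: go right to lily.
      lily is a leaf — visit lily.
  Visit ivy.
  At ivy: go right to fern.
    At fern: go left to poppy.
      poppy is a leaf — visit poppy.
    Visit fern.
    At fern: go right to lime.
      lime is a leaf — visit lime.
Full in-order sequence: plum, kale, bay, rye, cedar, reed, lily, ivy, poppy, fern, lime.

reed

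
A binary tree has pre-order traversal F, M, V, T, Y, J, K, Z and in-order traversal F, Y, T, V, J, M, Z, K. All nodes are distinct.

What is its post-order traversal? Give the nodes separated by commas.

Y, T, J, V, Z, K, M, F

The first element of pre-order is the root; it splits in-order into left and right subtrees.
Root F: left subtree has 0 nodes { }, right has 7 {Y, T, V, J, M, Z, K}.
  Root M: left subtree has 4 nodes {Y, T, V, J}, right has 2 {Z, K}.
    Root V: left subtree has 2 nodes {Y, T}, right has 1 {J}.
      Root T: left subtree has 1 node {Y}, right has 0 { }.
    Root K: left subtree has 1 node {Z}, right has 0 { }.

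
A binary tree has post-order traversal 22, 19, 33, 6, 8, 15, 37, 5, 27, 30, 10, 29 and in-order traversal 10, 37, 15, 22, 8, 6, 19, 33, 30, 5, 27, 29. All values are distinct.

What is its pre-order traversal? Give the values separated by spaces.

The last element of post-order is the root; it splits in-order into left and right subtrees.
Root 29: left subtree has 11 nodes {10, 37, 15, 22, 8, 6, 19, 33, 30, 5, 27}, right has 0 { }.
  Root 10: left subtree has 0 nodes { }, right has 10 {37, 15, 22, 8, 6, 19, 33, 30, 5, 27}.
    Root 30: left subtree has 7 nodes {37, 15, 22, 8, 6, 19, 33}, right has 2 {5, 27}.
      Root 37: left subtree has 0 nodes { }, right has 6 {15, 22, 8, 6, 19, 33}.
        Root 15: left subtree has 0 nodes { }, right has 5 {22, 8, 6, 19, 33}.
          Root 8: left subtree has 1 node {22}, right has 3 {6, 19, 33}.
            Root 6: left subtree has 0 nodes { }, right has 2 {19, 33}.
              Root 33: left subtree has 1 node {19}, right has 0 { }.
      Root 27: left subtree has 1 node {5}, right has 0 { }.

29 10 30 37 15 8 22 6 33 19 27 5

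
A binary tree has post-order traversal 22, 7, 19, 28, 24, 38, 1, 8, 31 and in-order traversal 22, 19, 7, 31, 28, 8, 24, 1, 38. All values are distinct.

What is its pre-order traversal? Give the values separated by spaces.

The last element of post-order is the root; it splits in-order into left and right subtrees.
Root 31: left subtree has 3 nodes {22, 19, 7}, right has 5 {28, 8, 24, 1, 38}.
  Root 19: left subtree has 1 node {22}, right has 1 {7}.
  Root 8: left subtree has 1 node {28}, right has 3 {24, 1, 38}.
    Root 1: left subtree has 1 node {24}, right has 1 {38}.

31 19 22 7 8 28 1 24 38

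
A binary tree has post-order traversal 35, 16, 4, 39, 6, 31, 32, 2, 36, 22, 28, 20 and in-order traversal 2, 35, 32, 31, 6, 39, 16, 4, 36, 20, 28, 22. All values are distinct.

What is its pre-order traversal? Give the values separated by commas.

20, 36, 2, 32, 35, 31, 6, 39, 4, 16, 28, 22

The last element of post-order is the root; it splits in-order into left and right subtrees.
Root 20: left subtree has 9 nodes {2, 35, 32, 31, 6, 39, 16, 4, 36}, right has 2 {28, 22}.
  Root 36: left subtree has 8 nodes {2, 35, 32, 31, 6, 39, 16, 4}, right has 0 { }.
    Root 2: left subtree has 0 nodes { }, right has 7 {35, 32, 31, 6, 39, 16, 4}.
      Root 32: left subtree has 1 node {35}, right has 5 {31, 6, 39, 16, 4}.
        Root 31: left subtree has 0 nodes { }, right has 4 {6, 39, 16, 4}.
          Root 6: left subtree has 0 nodes { }, right has 3 {39, 16, 4}.
            Root 39: left subtree has 0 nodes { }, right has 2 {16, 4}.
              Root 4: left subtree has 1 node {16}, right has 0 { }.
  Root 28: left subtree has 0 nodes { }, right has 1 {22}.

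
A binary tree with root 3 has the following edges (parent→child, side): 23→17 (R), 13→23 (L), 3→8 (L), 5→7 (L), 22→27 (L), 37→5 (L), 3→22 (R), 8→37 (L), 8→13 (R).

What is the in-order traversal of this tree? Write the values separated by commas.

In-order visits the left subtree, then the node, then the right subtree.
At 3: go left to 8.
  At 8: go left to 37.
    At 37: go left to 5.
      At 5: go left to 7.
        7 is a leaf — visit 7.
      Visit 5.
      At 5: no right child.
    Visit 37.
    At 37: no right child.
  Visit 8.
  At 8: go right to 13.
    At 13: go left to 23.
      At 23: no left child.
      Visit 23.
      At 23: go right to 17.
        17 is a leaf — visit 17.
    Visit 13.
    At 13: no right child.
Visit 3.
At 3: go right to 22.
  At 22: go left to 27.
    27 is a leaf — visit 27.
  Visit 22.
  At 22: no right child.

7, 5, 37, 8, 23, 17, 13, 3, 27, 22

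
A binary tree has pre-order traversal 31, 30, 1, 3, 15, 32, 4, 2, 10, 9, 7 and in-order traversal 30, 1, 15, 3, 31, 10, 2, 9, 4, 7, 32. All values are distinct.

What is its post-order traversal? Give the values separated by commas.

15, 3, 1, 30, 10, 9, 2, 7, 4, 32, 31

The first element of pre-order is the root; it splits in-order into left and right subtrees.
Root 31: left subtree has 4 nodes {30, 1, 15, 3}, right has 6 {10, 2, 9, 4, 7, 32}.
  Root 30: left subtree has 0 nodes { }, right has 3 {1, 15, 3}.
    Root 1: left subtree has 0 nodes { }, right has 2 {15, 3}.
      Root 3: left subtree has 1 node {15}, right has 0 { }.
  Root 32: left subtree has 5 nodes {10, 2, 9, 4, 7}, right has 0 { }.
    Root 4: left subtree has 3 nodes {10, 2, 9}, right has 1 {7}.
      Root 2: left subtree has 1 node {10}, right has 1 {9}.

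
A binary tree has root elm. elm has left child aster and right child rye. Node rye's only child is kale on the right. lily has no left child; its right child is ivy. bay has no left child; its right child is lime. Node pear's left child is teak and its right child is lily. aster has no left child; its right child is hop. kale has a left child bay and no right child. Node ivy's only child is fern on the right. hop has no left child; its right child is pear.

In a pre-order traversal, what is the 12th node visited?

Pre-order visits the node, then its left subtree, then its right subtree.
Visit elm.
At elm: go left to aster.
  Visit aster.
  At aster: no left child.
  At aster: go right to hop.
    Visit hop.
    At hop: no left child.
    At hop: go right to pear.
      Visit pear.
      At pear: go left to teak.
        teak is a leaf — visit teak.
      At pear: go right to lily.
        Visit lily.
        At lily: no left child.
        At lily: go right to ivy.
          Visit ivy.
          At ivy: no left child.
          At ivy: go right to fern.
            fern is a leaf — visit fern.
At elm: go right to rye.
  Visit rye.
  At rye: no left child.
  At rye: go right to kale.
    Visit kale.
    At kale: go left to bay.
      Visit bay.
      At bay: no left child.
      At bay: go right to lime.
        lime is a leaf — visit lime.
    At kale: no right child.
Full pre-order sequence: elm, aster, hop, pear, teak, lily, ivy, fern, rye, kale, bay, lime.

lime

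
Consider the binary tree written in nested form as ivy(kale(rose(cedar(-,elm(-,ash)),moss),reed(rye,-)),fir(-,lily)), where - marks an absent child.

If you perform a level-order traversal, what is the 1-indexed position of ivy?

1

Level-order visits nodes level by level from the root, left to right within each level.
Level 0: ivy
Level 1: kale, fir
Level 2: rose, reed, lily
Level 3: cedar, moss, rye
Level 4: elm
Level 5: ash
Full level-order sequence: ivy, kale, fir, rose, reed, lily, cedar, moss, rye, elm, ash.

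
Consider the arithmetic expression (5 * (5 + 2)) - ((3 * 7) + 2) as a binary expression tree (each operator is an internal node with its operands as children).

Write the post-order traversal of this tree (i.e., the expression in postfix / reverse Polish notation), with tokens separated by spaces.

5 5 2 + * 3 7 * 2 + -

Post-order on an expression tree gives postfix notation: for each operator, emit left operand, right operand, then the operator.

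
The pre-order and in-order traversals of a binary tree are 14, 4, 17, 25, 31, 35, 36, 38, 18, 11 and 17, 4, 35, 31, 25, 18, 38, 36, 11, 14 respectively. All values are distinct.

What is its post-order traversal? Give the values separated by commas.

The first element of pre-order is the root; it splits in-order into left and right subtrees.
Root 14: left subtree has 9 nodes {17, 4, 35, 31, 25, 18, 38, 36, 11}, right has 0 { }.
  Root 4: left subtree has 1 node {17}, right has 7 {35, 31, 25, 18, 38, 36, 11}.
    Root 25: left subtree has 2 nodes {35, 31}, right has 4 {18, 38, 36, 11}.
      Root 31: left subtree has 1 node {35}, right has 0 { }.
      Root 36: left subtree has 2 nodes {18, 38}, right has 1 {11}.
        Root 38: left subtree has 1 node {18}, right has 0 { }.

17, 35, 31, 18, 38, 11, 36, 25, 4, 14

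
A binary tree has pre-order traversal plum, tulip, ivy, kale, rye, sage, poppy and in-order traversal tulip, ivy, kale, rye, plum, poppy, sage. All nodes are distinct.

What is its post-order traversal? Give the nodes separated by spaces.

rye kale ivy tulip poppy sage plum

The first element of pre-order is the root; it splits in-order into left and right subtrees.
Root plum: left subtree has 4 nodes {tulip, ivy, kale, rye}, right has 2 {poppy, sage}.
  Root tulip: left subtree has 0 nodes { }, right has 3 {ivy, kale, rye}.
    Root ivy: left subtree has 0 nodes { }, right has 2 {kale, rye}.
      Root kale: left subtree has 0 nodes { }, right has 1 {rye}.
  Root sage: left subtree has 1 node {poppy}, right has 0 { }.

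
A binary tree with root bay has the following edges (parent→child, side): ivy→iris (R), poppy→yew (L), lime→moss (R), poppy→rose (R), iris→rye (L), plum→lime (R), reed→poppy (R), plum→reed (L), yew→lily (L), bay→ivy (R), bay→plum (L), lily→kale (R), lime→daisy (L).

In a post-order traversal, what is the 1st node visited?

Post-order visits the left subtree, then the right subtree, then the node.
At bay: go left to plum.
  At plum: go left to reed.
    At reed: no left child.
    At reed: go right to poppy.
      At poppy: go left to yew.
        At yew: go left to lily.
          At lily: no left child.
          At lily: go right to kale.
            kale is a leaf — visit kale.
          Visit lily.
        At yew: no right child.
        Visit yew.
      At poppy: go right to rose.
        rose is a leaf — visit rose.
      Visit poppy.
    Visit reed.
  At plum: go right to lime.
    At lime: go left to daisy.
      daisy is a leaf — visit daisy.
    At lime: go right to moss.
      moss is a leaf — visit moss.
    Visit lime.
  Visit plum.
At bay: go right to ivy.
  At ivy: no left child.
  At ivy: go right to iris.
    At iris: go left to rye.
      rye is a leaf — visit rye.
    At iris: no right child.
    Visit iris.
  Visit ivy.
Visit bay.
Full post-order sequence: kale, lily, yew, rose, poppy, reed, daisy, moss, lime, plum, rye, iris, ivy, bay.

kale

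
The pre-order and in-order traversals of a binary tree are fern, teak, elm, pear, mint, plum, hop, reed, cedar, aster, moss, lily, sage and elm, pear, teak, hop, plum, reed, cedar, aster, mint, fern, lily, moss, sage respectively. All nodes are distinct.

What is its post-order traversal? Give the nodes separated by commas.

pear, elm, hop, aster, cedar, reed, plum, mint, teak, lily, sage, moss, fern

The first element of pre-order is the root; it splits in-order into left and right subtrees.
Root fern: left subtree has 9 nodes {elm, pear, teak, hop, plum, reed, cedar, aster, mint}, right has 3 {lily, moss, sage}.
  Root teak: left subtree has 2 nodes {elm, pear}, right has 6 {hop, plum, reed, cedar, aster, mint}.
    Root elm: left subtree has 0 nodes { }, right has 1 {pear}.
    Root mint: left subtree has 5 nodes {hop, plum, reed, cedar, aster}, right has 0 { }.
      Root plum: left subtree has 1 node {hop}, right has 3 {reed, cedar, aster}.
        Root reed: left subtree has 0 nodes { }, right has 2 {cedar, aster}.
          Root cedar: left subtree has 0 nodes { }, right has 1 {aster}.
  Root moss: left subtree has 1 node {lily}, right has 1 {sage}.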